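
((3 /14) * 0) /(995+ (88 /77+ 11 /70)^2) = 0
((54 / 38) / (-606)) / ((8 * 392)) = -9 / 12035968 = -0.00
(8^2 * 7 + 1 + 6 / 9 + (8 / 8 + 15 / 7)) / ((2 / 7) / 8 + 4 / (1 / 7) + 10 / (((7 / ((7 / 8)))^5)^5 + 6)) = 102639960881388471627525476 / 6354956038376008273289115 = 16.15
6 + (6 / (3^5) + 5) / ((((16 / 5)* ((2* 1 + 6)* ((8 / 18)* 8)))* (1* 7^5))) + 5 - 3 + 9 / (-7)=6.71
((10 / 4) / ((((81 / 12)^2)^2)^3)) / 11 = 41943040 / 1651040988266990331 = 0.00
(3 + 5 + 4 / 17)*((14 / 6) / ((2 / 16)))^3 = 53564.79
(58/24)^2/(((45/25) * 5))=841/1296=0.65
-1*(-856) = 856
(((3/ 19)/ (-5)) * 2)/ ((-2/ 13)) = 39/ 95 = 0.41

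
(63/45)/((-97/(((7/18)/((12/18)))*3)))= -49/1940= -0.03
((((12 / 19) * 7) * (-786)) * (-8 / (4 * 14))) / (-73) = -6.80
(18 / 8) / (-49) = -9 / 196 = -0.05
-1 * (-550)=550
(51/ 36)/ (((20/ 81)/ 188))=21573/ 20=1078.65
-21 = -21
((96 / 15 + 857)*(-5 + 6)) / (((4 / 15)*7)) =12951 / 28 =462.54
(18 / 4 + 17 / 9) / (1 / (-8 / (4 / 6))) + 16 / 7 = -74.38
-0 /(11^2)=0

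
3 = 3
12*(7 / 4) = 21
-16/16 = -1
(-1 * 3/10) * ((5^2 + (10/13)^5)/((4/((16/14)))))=-5629395/2599051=-2.17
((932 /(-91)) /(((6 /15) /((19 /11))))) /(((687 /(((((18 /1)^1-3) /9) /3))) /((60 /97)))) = -4427000 /200116917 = -0.02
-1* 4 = -4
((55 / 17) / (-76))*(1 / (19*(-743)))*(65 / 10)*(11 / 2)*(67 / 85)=105391 / 1240263152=0.00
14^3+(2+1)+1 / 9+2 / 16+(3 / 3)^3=197873 / 72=2748.24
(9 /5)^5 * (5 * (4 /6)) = 39366 /625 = 62.99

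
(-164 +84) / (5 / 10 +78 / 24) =-64 / 3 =-21.33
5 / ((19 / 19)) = 5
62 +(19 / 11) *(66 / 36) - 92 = -161 / 6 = -26.83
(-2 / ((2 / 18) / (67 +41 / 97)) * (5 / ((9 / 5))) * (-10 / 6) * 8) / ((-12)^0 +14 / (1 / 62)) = 4360000 / 84293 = 51.72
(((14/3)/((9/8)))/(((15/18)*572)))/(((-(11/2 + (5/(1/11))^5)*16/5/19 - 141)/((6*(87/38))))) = -1624/1151516578069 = -0.00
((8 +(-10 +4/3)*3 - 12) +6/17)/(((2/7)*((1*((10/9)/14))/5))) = -111132/17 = -6537.18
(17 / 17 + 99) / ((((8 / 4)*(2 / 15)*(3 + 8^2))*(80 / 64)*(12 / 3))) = 75 / 67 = 1.12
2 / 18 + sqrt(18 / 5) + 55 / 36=3.54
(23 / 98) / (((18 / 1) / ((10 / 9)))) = 115 / 7938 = 0.01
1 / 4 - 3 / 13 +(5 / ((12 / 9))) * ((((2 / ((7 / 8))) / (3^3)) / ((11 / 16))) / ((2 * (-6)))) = -2081 / 108108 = -0.02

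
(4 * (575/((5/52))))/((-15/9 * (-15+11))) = 3588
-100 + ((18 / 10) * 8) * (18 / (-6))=-716 / 5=-143.20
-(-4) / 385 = 4 / 385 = 0.01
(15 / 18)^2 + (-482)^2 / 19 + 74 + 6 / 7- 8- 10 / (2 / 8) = 58677565 / 4788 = 12255.13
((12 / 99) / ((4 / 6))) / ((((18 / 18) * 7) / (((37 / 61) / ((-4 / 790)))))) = -14615 / 4697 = -3.11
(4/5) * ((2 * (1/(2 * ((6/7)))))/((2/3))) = 1.40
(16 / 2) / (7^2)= 8 / 49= 0.16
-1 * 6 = -6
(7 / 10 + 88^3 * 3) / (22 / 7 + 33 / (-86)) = 6153694267 / 8305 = 740962.58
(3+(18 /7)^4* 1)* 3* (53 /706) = 17836461 /1695106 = 10.52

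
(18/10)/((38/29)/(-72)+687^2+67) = 9396/2464027825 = 0.00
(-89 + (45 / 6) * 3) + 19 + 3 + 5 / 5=-43.50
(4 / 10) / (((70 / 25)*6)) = 1 / 42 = 0.02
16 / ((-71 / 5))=-80 / 71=-1.13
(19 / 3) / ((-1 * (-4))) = 19 / 12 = 1.58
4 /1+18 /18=5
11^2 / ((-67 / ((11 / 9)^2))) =-14641 / 5427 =-2.70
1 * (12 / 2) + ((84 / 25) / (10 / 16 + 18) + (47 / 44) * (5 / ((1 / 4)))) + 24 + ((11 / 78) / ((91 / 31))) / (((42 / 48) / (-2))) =51.43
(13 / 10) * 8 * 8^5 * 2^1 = 3407872 / 5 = 681574.40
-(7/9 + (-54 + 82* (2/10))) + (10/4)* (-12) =307/45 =6.82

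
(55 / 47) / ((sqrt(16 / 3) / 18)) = 495 * sqrt(3) / 94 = 9.12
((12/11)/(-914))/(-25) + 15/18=628411/754050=0.83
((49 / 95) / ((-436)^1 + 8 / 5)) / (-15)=49 / 619020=0.00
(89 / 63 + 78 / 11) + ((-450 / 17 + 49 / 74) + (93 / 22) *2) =-7715615 / 871794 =-8.85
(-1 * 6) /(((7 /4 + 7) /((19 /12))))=-38 /35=-1.09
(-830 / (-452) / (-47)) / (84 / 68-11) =85 / 21244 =0.00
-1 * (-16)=16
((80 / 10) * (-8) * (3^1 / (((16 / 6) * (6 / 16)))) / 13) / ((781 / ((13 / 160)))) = -6 / 3905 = -0.00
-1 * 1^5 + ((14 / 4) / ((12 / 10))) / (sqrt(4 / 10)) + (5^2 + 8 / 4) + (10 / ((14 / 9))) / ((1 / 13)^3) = 14154.18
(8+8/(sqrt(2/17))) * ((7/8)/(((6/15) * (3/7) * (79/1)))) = 245/474+245 * sqrt(34)/948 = 2.02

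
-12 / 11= -1.09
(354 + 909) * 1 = 1263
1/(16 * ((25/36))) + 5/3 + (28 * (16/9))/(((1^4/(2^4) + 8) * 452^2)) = 2604269581/1482480900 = 1.76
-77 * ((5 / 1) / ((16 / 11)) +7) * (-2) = 12859 / 8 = 1607.38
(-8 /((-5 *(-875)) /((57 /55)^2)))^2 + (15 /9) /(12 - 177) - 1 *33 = -52035074974430924 /1576338134765625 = -33.01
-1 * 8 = -8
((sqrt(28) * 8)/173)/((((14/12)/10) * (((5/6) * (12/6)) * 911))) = 576 * sqrt(7)/1103221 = 0.00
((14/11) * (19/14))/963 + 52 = 550855/10593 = 52.00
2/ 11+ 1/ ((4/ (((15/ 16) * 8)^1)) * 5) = 49/ 88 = 0.56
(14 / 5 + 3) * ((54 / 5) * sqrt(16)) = 6264 / 25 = 250.56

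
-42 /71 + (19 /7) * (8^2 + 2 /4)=173433 /994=174.48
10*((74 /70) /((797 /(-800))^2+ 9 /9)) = 47360000 /8926463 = 5.31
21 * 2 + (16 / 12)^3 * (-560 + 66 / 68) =-588946 / 459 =-1283.11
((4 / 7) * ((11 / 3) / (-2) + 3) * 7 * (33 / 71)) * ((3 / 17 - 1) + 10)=19.90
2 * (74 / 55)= 148 / 55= 2.69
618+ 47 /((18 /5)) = 11359 /18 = 631.06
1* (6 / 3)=2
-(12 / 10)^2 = -1.44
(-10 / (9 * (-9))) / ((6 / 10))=50 / 243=0.21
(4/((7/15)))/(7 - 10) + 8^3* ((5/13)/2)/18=2140/819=2.61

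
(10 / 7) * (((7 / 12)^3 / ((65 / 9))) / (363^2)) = 49 / 164447712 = 0.00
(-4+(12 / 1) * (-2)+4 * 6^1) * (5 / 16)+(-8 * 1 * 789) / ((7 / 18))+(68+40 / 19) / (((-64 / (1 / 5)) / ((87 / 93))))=-5354065819 / 329840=-16232.31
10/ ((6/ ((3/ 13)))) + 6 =6.38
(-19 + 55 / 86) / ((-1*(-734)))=-1579 / 63124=-0.03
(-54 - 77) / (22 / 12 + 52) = -786 / 323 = -2.43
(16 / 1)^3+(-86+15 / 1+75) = 4100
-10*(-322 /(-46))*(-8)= 560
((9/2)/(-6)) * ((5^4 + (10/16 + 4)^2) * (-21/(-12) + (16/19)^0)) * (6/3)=-1365177/512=-2666.36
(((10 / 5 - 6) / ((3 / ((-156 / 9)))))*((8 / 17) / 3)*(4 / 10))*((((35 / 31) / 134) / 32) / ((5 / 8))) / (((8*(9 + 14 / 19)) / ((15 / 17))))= 6916 / 999421245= 0.00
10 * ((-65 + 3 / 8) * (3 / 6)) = -2585 / 8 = -323.12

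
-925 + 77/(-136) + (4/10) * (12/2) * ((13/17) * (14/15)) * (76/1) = -2704301/3400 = -795.38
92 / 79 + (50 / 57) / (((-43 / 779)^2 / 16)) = 2019055124 / 438213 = 4607.47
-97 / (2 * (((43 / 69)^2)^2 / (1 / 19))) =-2198710737 / 129914438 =-16.92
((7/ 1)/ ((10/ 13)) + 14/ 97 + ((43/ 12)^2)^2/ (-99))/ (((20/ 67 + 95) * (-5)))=-505575116353/ 31785776352000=-0.02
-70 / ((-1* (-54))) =-35 / 27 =-1.30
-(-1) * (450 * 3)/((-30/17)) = -765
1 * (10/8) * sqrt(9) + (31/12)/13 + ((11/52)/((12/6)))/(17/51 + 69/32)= 37202/9321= 3.99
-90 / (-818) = 45 / 409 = 0.11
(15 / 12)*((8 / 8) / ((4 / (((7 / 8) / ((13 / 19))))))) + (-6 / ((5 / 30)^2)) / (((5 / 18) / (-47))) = 304076029 / 8320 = 36547.60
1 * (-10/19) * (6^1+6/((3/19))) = -440/19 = -23.16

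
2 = 2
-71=-71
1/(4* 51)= 1/204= 0.00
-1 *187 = -187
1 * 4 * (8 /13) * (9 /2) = 144 /13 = 11.08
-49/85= -0.58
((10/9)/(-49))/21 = -10/9261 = -0.00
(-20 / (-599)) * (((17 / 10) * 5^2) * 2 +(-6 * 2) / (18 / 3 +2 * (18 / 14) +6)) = 28620 / 10183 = 2.81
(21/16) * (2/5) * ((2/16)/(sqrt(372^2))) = 7/39680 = 0.00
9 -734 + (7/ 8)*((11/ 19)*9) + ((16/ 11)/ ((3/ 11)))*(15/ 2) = -103427/ 152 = -680.44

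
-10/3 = -3.33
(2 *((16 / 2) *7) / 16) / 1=7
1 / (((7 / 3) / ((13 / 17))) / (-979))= -38181 / 119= -320.85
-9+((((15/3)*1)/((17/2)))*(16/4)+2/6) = -322/51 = -6.31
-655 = -655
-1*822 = -822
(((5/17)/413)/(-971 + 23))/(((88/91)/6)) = -65/13945712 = -0.00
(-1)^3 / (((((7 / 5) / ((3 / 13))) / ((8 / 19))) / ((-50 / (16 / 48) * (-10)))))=-180000 / 1729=-104.11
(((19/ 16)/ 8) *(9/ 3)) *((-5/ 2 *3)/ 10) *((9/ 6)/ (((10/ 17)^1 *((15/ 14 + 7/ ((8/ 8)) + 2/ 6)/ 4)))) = -183141/ 451840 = -0.41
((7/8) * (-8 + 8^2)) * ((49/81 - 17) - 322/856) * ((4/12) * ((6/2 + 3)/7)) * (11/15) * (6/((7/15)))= -6395675/2889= -2213.80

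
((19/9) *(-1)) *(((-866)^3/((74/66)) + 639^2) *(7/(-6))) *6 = -949492971301/111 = -8553990732.44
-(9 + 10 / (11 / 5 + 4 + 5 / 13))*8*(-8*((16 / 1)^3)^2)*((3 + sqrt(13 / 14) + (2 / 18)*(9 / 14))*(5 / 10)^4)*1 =37765513216*sqrt(182) / 749 + 1623917068288 / 749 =2848333372.53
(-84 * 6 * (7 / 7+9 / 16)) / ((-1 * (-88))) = -1575 / 176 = -8.95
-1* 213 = -213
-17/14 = -1.21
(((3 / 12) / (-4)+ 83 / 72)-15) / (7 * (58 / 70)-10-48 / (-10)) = -10015 / 432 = -23.18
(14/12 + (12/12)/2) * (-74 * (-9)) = 1110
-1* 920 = -920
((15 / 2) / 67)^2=225 / 17956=0.01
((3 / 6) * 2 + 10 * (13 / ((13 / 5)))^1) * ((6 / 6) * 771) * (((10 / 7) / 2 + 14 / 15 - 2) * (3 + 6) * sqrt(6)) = -4364631 * sqrt(6) / 35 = -305460.54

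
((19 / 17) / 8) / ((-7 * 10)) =-19 / 9520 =-0.00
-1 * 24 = -24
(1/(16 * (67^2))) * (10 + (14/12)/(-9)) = 533/3878496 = 0.00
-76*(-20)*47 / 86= 35720 / 43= 830.70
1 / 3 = 0.33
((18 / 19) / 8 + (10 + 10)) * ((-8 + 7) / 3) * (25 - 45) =7645 / 57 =134.12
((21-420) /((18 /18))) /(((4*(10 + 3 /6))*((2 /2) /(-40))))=380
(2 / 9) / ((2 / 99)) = 11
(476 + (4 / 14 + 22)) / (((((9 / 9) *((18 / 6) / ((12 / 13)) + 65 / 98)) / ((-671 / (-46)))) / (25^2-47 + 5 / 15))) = 56849481920 / 52923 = 1074192.35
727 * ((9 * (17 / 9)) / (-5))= -12359 / 5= -2471.80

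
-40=-40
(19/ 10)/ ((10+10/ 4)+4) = 19/ 165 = 0.12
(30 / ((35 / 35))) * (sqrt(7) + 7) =30 * sqrt(7) + 210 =289.37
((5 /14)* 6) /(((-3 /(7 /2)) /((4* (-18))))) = 180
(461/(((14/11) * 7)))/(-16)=-5071/1568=-3.23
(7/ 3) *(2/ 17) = 14/ 51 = 0.27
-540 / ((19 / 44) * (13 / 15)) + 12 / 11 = -3917436 / 2717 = -1441.82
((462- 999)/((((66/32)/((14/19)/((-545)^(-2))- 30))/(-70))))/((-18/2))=-75777430400/171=-443142867.84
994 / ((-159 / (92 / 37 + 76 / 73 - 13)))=25431490 / 429459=59.22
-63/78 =-21/26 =-0.81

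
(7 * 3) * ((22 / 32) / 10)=231 / 160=1.44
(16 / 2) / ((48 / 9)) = 1.50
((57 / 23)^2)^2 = 10556001 / 279841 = 37.72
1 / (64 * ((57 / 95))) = 5 / 192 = 0.03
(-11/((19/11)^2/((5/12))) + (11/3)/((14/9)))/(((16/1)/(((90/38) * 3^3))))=10081665/3072832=3.28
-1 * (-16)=16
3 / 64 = 0.05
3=3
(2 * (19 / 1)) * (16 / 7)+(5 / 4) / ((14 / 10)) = 351 / 4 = 87.75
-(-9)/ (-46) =-9/ 46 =-0.20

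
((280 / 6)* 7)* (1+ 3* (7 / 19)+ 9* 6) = 1044680 / 57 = 18327.72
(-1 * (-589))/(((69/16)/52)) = 490048/69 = 7102.14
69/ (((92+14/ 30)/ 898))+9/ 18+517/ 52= 49083501/ 72124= 680.54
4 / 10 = 2 / 5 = 0.40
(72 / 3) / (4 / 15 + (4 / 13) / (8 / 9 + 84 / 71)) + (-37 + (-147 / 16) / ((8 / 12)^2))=0.14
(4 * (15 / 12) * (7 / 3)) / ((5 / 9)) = 21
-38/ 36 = -19/ 18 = -1.06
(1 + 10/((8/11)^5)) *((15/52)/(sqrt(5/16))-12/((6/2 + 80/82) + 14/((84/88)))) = -303184791/9392128 + 189609 *sqrt(5)/16384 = -6.40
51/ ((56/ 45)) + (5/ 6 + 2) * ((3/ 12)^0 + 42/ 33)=87635/ 1848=47.42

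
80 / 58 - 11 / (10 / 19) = -5661 / 290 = -19.52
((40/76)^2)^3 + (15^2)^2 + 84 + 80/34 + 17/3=50717.04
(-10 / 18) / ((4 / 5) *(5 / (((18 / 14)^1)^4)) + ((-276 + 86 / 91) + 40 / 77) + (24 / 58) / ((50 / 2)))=2645267625 / 1300146923618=0.00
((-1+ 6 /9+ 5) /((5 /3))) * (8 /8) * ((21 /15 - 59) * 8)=-32256 /25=-1290.24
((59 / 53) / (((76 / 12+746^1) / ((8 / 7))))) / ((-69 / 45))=-21240 / 19258981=-0.00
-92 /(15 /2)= -12.27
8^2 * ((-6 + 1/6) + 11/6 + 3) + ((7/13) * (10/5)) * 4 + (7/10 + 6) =-6889/130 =-52.99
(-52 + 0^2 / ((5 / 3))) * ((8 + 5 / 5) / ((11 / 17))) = -7956 / 11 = -723.27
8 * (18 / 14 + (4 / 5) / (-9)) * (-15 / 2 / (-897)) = 116 / 1449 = 0.08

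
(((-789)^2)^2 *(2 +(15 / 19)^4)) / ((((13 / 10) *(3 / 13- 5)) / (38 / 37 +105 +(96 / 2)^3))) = -2470317083248003188868845 / 149478187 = -16526271376625695.82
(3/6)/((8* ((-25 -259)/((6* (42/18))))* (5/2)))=-7/5680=-0.00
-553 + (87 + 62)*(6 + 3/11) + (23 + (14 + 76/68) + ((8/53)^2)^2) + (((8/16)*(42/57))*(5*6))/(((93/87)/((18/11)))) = 379505017905114/869081248783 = 436.67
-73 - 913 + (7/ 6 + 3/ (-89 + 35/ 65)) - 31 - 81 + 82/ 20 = -1092.77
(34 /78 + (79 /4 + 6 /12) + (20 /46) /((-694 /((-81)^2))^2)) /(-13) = -25725097579 /5616357396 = -4.58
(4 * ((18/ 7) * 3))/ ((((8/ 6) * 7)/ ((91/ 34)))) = 1053/ 119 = 8.85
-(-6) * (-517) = -3102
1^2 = 1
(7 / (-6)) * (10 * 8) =-93.33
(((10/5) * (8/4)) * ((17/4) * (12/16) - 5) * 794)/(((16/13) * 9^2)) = -149669/2592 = -57.74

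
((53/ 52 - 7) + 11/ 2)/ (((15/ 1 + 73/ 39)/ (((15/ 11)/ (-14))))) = 1125/ 405328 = 0.00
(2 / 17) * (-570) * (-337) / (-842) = -192090 / 7157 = -26.84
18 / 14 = 9 / 7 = 1.29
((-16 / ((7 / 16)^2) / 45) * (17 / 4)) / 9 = -17408 / 19845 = -0.88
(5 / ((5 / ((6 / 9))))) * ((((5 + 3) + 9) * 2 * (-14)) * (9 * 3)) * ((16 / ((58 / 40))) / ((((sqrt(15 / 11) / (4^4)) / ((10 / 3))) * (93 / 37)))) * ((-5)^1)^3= 721387520000 * sqrt(165) / 2697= 3435814042.92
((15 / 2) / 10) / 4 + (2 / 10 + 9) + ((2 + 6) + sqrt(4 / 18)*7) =7*sqrt(2) / 3 + 1391 / 80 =20.69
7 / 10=0.70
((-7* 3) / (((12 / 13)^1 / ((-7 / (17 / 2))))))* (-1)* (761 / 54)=-484757 / 1836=-264.03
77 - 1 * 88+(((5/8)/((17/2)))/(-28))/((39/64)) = -11.00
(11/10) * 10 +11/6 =77/6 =12.83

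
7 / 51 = 0.14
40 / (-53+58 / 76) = -304 / 397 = -0.77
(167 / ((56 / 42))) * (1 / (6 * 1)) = 167 / 8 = 20.88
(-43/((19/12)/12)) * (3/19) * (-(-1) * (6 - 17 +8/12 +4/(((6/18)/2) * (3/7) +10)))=8674992/16967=511.29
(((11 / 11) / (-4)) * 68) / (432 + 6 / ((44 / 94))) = -187 / 4893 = -0.04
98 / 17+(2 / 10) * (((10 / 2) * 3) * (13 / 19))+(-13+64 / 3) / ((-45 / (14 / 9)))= 590965 / 78489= 7.53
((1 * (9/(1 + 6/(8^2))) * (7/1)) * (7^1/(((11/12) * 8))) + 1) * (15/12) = 3079/44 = 69.98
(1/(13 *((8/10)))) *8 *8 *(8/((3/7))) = 4480/39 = 114.87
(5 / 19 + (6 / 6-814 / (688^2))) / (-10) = -0.13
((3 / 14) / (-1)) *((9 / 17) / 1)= -27 / 238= -0.11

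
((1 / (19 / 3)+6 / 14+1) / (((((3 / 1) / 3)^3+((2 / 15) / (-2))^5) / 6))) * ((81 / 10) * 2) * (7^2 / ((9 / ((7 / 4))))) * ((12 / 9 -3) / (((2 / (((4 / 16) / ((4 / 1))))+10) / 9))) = -4326159375 / 8244632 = -524.72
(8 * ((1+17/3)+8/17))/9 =2912/459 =6.34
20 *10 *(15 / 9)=1000 / 3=333.33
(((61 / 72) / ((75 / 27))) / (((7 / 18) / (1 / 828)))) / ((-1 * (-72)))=61 / 4636800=0.00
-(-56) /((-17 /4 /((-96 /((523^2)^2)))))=21504 /1271907935297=0.00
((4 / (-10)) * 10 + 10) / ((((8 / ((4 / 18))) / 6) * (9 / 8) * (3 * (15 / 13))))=104 / 405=0.26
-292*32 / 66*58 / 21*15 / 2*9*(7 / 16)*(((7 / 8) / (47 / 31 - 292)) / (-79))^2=-299062239 / 17814116180080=-0.00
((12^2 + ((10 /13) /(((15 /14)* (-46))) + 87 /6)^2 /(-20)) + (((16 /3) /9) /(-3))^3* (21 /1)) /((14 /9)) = 33789637228601 /394168293792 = 85.72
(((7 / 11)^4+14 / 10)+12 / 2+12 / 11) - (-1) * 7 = 1146017 / 73205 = 15.65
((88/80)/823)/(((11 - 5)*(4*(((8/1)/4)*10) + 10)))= 11/4444200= 0.00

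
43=43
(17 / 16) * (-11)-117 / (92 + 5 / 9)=-172619 / 13328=-12.95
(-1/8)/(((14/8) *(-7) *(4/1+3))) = 1/686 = 0.00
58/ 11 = 5.27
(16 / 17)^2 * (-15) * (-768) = 2949120 / 289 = 10204.57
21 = 21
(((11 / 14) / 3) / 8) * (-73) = -803 / 336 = -2.39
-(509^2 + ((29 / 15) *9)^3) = -33043628 / 125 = -264349.02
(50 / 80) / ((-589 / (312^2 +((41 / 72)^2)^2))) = -13080057321125 / 126629609472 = -103.29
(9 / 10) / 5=9 / 50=0.18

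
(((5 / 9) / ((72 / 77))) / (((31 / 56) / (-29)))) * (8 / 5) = -125048 / 2511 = -49.80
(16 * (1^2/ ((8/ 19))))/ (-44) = -19/ 22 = -0.86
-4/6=-2/3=-0.67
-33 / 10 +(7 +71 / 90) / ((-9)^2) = -11678 / 3645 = -3.20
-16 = -16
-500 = -500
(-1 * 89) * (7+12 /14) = -4895 /7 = -699.29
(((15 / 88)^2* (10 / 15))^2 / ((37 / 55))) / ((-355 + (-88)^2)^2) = 3125 / 305920485522432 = 0.00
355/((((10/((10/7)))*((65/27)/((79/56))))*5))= 151443/25480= 5.94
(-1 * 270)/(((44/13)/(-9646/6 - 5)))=1415115/11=128646.82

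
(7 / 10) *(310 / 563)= 217 / 563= 0.39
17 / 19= 0.89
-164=-164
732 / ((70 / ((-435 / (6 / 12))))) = -63684 / 7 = -9097.71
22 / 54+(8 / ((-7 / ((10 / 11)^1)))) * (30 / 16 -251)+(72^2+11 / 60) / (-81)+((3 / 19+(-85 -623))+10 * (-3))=-3858024853 / 7110180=-542.61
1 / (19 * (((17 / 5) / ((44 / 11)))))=20 / 323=0.06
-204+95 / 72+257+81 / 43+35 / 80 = 350719 / 6192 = 56.64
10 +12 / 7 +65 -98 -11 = -226 / 7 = -32.29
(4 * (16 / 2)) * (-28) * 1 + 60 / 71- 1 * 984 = -133420 / 71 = -1879.15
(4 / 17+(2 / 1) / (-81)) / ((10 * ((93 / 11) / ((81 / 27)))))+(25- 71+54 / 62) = -1926104 / 42687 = -45.12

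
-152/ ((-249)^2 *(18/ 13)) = -988/ 558009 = -0.00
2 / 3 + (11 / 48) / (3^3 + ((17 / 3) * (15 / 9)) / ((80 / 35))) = 9065 / 13449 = 0.67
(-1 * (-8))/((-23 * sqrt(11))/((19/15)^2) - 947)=-493655948/58289229407 + 7472700 * sqrt(11)/58289229407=-0.01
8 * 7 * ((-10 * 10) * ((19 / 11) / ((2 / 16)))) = -851200 / 11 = -77381.82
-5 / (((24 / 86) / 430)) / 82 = -46225 / 492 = -93.95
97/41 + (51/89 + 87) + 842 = 3400645/3649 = 931.94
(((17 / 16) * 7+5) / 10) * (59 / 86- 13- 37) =-61.33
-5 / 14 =-0.36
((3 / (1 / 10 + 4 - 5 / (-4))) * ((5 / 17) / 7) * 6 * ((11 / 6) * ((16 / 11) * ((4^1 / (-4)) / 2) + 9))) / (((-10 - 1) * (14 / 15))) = -29250 / 140063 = -0.21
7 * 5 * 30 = 1050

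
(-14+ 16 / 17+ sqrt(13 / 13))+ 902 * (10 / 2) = 4497.94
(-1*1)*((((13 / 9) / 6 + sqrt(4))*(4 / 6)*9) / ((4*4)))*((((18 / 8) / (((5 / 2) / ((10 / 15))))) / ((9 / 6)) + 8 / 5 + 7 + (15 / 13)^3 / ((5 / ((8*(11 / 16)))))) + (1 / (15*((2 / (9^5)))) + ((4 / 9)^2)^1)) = -213087195563 / 128129040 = -1663.07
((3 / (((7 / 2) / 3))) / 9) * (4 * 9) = 72 / 7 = 10.29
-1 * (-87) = 87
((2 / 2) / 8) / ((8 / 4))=1 / 16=0.06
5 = 5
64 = 64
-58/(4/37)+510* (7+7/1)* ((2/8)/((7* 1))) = -563/2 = -281.50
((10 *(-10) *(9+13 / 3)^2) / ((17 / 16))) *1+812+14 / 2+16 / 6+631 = -2337742 / 153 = -15279.36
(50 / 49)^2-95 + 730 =1527135 / 2401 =636.04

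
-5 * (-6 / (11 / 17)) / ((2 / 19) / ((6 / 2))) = 14535 / 11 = 1321.36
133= 133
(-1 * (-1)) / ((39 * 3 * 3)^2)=1 / 123201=0.00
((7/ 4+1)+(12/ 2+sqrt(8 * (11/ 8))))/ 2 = sqrt(11)/ 2+35/ 8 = 6.03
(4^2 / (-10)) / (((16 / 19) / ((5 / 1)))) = -19 / 2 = -9.50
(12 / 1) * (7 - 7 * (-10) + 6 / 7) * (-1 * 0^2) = 0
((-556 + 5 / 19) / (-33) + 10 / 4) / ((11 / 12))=48506 / 2299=21.10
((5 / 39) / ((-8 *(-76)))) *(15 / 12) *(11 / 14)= 275 / 1327872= 0.00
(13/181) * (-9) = -117/181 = -0.65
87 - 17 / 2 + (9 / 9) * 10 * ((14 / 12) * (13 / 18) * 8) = 7879 / 54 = 145.91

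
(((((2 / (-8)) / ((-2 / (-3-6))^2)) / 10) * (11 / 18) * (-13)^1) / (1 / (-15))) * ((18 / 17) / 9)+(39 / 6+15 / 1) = 7835 / 544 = 14.40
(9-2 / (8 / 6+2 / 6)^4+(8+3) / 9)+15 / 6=140209 / 11250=12.46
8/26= 4/13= 0.31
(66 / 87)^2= 484 / 841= 0.58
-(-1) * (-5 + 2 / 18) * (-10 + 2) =352 / 9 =39.11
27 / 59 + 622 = 36725 / 59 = 622.46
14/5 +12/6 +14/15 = 86/15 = 5.73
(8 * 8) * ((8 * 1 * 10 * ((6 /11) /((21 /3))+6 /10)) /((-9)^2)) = 29696 /693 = 42.85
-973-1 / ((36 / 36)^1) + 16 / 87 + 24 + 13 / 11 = -907843 / 957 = -948.63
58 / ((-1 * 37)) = -58 / 37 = -1.57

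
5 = 5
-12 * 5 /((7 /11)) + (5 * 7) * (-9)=-2865 /7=-409.29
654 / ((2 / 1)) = 327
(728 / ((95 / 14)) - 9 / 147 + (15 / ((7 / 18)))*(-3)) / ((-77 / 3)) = 118581 / 358435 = 0.33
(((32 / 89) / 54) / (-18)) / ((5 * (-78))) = 4 / 4217265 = 0.00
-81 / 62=-1.31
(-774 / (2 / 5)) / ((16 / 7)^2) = -94815 / 256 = -370.37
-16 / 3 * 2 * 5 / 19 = -160 / 57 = -2.81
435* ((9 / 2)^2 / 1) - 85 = 34895 / 4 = 8723.75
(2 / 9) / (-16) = -1 / 72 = -0.01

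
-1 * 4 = -4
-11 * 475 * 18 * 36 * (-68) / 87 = 76744800 / 29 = 2646372.41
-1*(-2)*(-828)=-1656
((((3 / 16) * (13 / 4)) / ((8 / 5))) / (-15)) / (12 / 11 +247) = -143 / 1397248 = -0.00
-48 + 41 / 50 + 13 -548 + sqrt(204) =-29109 / 50 + 2 * sqrt(51) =-567.90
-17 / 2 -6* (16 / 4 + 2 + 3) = -125 / 2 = -62.50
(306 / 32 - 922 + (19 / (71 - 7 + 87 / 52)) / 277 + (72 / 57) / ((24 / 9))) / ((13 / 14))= -1835773981881 / 1869207080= -982.11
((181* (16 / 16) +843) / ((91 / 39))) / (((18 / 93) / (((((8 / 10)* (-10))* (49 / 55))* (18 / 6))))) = -2666496 / 55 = -48481.75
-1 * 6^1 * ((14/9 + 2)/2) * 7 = -224/3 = -74.67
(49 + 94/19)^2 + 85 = 1081310/361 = 2995.32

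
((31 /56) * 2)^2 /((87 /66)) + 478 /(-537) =242723 /6104616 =0.04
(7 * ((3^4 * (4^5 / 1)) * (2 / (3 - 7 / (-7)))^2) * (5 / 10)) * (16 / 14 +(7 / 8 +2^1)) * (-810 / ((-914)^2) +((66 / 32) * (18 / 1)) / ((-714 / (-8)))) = 3007541404800 / 24853031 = 121013.06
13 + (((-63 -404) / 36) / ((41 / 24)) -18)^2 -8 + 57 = 717.03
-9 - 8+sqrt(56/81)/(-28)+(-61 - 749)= -827 - sqrt(14)/126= -827.03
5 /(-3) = -5 /3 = -1.67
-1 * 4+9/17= -59/17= -3.47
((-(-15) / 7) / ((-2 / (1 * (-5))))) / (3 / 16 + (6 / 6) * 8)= 600 / 917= 0.65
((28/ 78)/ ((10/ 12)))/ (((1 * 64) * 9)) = 7/ 9360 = 0.00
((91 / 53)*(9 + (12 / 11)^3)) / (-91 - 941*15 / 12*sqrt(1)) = -4989348 / 357582467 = -0.01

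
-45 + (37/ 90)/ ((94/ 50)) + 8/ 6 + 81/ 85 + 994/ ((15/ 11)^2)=58972919/ 119850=492.06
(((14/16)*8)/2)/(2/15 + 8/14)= 735/148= 4.97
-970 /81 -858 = -70468 /81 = -869.98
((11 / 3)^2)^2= 14641 / 81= 180.75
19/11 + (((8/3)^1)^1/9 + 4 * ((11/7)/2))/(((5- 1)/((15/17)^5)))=478228837/218657978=2.19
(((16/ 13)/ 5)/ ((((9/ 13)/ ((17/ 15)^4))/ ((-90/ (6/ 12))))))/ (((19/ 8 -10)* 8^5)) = 83521/ 197640000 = 0.00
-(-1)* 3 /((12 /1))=1 /4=0.25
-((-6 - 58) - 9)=73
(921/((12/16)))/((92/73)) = 22411/23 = 974.39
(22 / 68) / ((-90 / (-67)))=737 / 3060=0.24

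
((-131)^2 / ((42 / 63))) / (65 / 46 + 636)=1184109 / 29321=40.38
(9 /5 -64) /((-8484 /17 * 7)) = 5287 /296940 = 0.02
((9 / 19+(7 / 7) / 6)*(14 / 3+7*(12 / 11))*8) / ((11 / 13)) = 1541176 / 20691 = 74.49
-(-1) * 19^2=361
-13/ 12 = -1.08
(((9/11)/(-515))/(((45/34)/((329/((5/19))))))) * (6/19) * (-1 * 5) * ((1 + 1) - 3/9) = 22372/5665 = 3.95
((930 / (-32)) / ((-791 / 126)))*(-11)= -46035 / 904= -50.92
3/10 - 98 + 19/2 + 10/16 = -3503/40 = -87.58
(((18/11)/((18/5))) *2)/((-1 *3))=-10/33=-0.30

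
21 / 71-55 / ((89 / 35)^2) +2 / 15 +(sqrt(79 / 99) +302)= 294.82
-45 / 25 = -9 / 5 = -1.80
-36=-36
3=3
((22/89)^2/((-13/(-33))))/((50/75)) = 23958/102973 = 0.23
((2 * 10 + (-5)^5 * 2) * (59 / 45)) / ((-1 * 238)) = 5251 / 153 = 34.32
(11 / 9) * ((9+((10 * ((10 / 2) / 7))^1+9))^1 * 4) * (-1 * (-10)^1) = 77440 / 63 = 1229.21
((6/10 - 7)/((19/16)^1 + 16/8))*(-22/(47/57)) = 214016/3995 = 53.57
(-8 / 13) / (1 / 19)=-152 / 13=-11.69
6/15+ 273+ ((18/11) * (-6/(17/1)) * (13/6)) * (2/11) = 2809579/10285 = 273.17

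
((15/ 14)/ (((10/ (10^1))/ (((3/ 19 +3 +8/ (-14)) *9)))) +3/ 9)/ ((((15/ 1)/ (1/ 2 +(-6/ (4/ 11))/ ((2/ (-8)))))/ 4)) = 141182/ 315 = 448.20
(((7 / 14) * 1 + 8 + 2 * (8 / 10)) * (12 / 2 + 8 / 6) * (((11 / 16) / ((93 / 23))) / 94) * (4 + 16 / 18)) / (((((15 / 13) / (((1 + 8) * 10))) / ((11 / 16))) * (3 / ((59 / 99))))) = 2371497271 / 339888960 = 6.98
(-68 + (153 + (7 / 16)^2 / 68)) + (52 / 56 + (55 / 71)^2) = 53154210855 / 614276096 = 86.53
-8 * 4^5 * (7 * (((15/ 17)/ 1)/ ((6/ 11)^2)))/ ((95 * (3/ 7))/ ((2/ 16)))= -1517824/ 2907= -522.13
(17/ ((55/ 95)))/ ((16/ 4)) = 323/ 44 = 7.34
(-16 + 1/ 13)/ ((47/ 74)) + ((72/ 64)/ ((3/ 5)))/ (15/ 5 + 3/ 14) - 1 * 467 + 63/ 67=-240978145/ 491244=-490.55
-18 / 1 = -18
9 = 9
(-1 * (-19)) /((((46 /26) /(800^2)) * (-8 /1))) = -19760000 /23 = -859130.43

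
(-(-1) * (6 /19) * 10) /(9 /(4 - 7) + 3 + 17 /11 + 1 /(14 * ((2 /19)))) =3696 /2603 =1.42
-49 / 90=-0.54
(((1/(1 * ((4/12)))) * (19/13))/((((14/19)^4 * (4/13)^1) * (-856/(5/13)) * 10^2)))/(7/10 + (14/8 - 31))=7428297/976394578432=0.00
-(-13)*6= 78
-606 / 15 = -202 / 5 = -40.40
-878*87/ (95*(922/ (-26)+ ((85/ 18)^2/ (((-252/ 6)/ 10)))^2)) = 45971188387488/ 415769651845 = 110.57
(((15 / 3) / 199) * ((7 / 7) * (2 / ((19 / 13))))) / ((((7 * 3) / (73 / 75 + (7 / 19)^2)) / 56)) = 6245824 / 61422345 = 0.10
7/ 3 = 2.33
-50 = -50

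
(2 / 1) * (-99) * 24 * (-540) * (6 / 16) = 962280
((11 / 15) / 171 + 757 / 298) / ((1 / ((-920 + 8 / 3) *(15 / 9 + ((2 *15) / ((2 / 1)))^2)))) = -363976338688 / 687933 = -529086.90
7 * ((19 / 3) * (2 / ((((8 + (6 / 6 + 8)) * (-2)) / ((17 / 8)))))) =-133 / 24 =-5.54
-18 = -18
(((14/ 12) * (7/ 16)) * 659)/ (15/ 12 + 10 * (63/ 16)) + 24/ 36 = 8.95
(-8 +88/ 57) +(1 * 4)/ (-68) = -6313/ 969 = -6.51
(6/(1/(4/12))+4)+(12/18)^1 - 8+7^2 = 143/3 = 47.67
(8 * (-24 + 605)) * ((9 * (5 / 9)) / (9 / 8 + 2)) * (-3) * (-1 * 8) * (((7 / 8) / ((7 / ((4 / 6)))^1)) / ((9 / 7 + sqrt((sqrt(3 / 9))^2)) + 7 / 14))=15617280 / 1679-14576128 * sqrt(3) / 8395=6294.20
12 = 12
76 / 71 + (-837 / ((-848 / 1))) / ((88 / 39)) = 1.51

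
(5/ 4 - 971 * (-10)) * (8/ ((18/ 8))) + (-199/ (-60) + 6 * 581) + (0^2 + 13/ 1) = 6845617/ 180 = 38031.21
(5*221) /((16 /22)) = 12155 /8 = 1519.38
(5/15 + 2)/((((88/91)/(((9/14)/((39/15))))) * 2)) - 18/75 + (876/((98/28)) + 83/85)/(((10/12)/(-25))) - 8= -7901969353/1047200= -7545.81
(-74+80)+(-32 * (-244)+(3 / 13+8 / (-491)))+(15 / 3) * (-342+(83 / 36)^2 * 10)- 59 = 26103431567 / 4136184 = 6310.99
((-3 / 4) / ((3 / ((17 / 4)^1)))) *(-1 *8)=8.50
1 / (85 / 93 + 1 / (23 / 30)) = 0.45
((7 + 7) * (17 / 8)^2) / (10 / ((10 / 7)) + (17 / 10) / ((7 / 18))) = 70805 / 12736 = 5.56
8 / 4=2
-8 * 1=-8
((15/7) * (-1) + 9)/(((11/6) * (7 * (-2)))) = -144/539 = -0.27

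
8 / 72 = 1 / 9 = 0.11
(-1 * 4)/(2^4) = -1/4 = -0.25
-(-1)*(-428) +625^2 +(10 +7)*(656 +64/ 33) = 13245605/ 33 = 401381.97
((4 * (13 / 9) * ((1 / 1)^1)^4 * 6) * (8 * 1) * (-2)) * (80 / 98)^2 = -2662400 / 7203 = -369.62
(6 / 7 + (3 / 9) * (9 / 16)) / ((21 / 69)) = 2691 / 784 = 3.43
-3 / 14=-0.21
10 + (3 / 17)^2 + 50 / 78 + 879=889.67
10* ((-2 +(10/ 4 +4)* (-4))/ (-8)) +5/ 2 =75/ 2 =37.50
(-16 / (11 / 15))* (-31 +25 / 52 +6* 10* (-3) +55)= 485220 / 143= 3393.15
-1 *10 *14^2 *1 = -1960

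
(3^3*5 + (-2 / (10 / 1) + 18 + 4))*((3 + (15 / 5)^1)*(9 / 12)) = 3528 / 5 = 705.60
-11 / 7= -1.57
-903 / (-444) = 301 / 148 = 2.03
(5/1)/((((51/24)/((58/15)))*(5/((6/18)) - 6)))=464/459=1.01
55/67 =0.82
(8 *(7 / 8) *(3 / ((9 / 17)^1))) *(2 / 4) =119 / 6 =19.83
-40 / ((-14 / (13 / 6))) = 130 / 21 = 6.19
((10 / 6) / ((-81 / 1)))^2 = 25 / 59049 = 0.00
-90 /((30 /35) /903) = -94815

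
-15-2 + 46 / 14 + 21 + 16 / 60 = 793 / 105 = 7.55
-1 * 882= -882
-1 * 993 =-993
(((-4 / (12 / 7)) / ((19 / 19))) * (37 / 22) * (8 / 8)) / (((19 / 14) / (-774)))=467754 / 209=2238.06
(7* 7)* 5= 245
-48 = -48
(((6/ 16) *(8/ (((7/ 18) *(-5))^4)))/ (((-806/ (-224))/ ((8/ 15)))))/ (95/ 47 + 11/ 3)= 947303424/ 173218215625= 0.01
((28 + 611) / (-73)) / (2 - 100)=639 / 7154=0.09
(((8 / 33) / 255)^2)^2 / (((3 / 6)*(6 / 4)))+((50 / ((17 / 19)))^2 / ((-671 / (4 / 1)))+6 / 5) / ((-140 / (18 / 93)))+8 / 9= 181795056261547937833 / 199125695098493769375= 0.91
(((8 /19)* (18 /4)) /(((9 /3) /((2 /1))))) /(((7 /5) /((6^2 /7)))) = 4320 /931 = 4.64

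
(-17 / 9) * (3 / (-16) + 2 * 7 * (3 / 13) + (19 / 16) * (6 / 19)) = -1343 / 208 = -6.46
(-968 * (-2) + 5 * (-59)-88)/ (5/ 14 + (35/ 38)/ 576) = 237944448/ 54965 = 4329.02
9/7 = 1.29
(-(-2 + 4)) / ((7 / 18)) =-36 / 7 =-5.14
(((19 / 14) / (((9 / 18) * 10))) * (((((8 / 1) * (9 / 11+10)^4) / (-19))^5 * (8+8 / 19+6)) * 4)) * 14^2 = -19576544700067164410468.13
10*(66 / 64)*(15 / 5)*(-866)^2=92807055 / 4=23201763.75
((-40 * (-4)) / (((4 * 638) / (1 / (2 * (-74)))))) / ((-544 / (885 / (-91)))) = -4425 / 584295712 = -0.00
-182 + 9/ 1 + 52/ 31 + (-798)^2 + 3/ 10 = 197356223/ 310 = 636632.98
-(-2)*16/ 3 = 32/ 3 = 10.67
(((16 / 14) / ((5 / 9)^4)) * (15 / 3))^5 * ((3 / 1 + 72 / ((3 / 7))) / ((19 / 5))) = 3585441435861396986560512 / 102581787109375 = 34952027420.21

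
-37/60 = -0.62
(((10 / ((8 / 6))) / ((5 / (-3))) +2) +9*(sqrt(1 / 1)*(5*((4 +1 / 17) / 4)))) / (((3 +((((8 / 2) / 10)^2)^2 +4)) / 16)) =7337500 / 74647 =98.30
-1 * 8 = -8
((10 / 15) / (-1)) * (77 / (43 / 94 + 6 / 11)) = -159236 / 3111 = -51.18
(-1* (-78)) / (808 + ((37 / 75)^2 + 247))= 219375 / 2967872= 0.07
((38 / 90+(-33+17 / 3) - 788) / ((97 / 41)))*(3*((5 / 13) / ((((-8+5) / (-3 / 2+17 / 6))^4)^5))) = -1653127826989121536 / 45992448431612361654183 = -0.00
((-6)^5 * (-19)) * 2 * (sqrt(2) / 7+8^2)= 295488 * sqrt(2) / 7+18911232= 18970929.59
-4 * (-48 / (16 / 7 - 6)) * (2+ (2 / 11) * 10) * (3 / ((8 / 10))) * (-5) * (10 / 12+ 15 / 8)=110250 / 11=10022.73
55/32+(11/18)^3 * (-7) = 2827/23328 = 0.12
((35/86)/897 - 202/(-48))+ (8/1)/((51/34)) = 2944393/308568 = 9.54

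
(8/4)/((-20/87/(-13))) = 1131/10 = 113.10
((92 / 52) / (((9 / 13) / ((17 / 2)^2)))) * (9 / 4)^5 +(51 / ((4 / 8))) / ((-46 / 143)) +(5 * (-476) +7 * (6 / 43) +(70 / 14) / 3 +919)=107817071953 / 12152832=8871.77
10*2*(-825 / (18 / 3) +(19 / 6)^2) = -22945 / 9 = -2549.44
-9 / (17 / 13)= -117 / 17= -6.88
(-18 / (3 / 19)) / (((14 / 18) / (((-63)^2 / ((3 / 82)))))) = -15900948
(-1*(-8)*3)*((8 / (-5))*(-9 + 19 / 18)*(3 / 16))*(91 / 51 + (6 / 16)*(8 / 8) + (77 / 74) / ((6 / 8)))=2552121 / 12580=202.87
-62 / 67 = -0.93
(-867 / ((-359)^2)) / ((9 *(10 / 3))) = -289 / 1288810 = -0.00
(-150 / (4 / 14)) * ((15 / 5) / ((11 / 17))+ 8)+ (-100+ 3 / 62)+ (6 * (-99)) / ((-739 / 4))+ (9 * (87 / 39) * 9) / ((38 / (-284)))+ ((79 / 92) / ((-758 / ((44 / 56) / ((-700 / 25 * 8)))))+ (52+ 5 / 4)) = -8028.01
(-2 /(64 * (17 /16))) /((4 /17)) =-1 /8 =-0.12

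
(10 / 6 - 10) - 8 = -49 / 3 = -16.33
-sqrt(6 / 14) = -sqrt(21) / 7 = -0.65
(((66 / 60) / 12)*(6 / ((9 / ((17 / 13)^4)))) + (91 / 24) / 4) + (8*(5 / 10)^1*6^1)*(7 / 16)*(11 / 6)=838046533 / 41127840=20.38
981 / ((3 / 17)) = 5559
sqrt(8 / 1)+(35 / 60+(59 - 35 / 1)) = 2*sqrt(2)+295 / 12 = 27.41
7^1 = 7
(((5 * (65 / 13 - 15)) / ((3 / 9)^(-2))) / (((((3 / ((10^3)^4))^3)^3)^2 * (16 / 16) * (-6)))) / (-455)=-5000000000000000000000000000000000000000000000000000000000000000000000000000000000000000000000000000000000000000000000000000000000000000000000000000000000000000000000000000000000000000000000000000000000000000000000000 / 951892141473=-5252695953832310097659812000000000000000000000000000000000000000000000000000000000000000000000000000000000000000000000000000000000000000000000000000000000000000000000000000000000000000000000000000000000000.00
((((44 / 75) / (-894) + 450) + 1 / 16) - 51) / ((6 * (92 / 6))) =214056773 / 49348800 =4.34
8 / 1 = 8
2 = 2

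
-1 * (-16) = 16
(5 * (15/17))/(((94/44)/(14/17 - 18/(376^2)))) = 816320175/480077552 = 1.70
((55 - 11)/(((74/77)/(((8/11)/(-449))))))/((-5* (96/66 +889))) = 13552/813621675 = 0.00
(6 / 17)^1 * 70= 420 / 17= 24.71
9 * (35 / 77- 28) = -2727 / 11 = -247.91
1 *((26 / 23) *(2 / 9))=52 / 207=0.25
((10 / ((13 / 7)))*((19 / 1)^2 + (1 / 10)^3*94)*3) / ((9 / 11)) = 13902119 / 1950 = 7129.29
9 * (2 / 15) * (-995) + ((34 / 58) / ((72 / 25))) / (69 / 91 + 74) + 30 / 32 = -33894026537 / 28409328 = -1193.06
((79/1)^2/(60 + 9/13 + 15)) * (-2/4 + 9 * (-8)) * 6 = -11764285/328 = -35866.72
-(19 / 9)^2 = -361 / 81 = -4.46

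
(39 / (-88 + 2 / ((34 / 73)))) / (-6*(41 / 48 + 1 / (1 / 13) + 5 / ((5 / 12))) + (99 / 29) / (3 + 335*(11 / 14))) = 573272232 / 190852639045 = 0.00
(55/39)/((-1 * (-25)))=11/195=0.06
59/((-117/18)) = -118/13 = -9.08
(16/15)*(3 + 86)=1424/15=94.93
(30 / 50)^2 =9 / 25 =0.36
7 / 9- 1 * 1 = -0.22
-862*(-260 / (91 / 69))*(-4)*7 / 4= -1189560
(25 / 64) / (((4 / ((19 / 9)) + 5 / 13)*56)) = 6175 / 2017792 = 0.00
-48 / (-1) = 48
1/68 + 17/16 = 1.08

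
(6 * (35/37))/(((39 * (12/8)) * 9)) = 140/12987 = 0.01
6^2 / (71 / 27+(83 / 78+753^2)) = 25272 / 398042911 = 0.00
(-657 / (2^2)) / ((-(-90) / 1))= -73 / 40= -1.82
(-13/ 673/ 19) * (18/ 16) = -117/ 102296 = -0.00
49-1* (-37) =86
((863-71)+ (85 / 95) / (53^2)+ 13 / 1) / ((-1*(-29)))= 42963672 / 1547759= 27.76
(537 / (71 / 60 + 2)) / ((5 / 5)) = 32220 / 191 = 168.69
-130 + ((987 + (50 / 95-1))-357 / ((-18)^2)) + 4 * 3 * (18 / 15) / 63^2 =430057919 / 502740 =855.43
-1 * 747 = -747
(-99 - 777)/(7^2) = -876/49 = -17.88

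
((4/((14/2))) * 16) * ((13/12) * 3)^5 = 371293/112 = 3315.12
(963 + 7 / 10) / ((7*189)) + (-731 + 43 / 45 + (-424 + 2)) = -15231911 / 13230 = -1151.32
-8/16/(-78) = 0.01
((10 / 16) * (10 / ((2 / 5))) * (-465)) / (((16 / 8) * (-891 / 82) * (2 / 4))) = 668.67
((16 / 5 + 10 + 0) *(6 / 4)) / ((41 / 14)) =1386 / 205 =6.76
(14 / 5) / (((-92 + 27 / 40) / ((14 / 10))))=-784 / 18265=-0.04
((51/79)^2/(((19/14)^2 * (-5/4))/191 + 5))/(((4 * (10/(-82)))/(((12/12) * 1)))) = -3992212476/23307482575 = -0.17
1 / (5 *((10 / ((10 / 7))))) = 1 / 35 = 0.03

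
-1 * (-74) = 74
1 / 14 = 0.07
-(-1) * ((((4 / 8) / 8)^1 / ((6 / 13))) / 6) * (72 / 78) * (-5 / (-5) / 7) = 1 / 336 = 0.00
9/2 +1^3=11/2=5.50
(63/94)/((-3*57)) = -7/1786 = -0.00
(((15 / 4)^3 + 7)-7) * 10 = 16875 / 32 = 527.34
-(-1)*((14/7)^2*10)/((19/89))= 3560/19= 187.37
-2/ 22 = -1/ 11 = -0.09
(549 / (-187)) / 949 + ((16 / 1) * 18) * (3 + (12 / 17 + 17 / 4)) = 23918787 / 10439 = 2291.29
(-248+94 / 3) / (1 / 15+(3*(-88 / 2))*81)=3250 / 160379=0.02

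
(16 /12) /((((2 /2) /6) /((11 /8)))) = 11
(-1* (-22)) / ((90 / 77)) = 847 / 45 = 18.82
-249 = -249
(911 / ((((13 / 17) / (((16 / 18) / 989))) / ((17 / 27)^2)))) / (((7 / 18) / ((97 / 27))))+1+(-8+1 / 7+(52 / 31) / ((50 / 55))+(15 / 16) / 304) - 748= -1000430351298955567 / 1335531822992640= -749.09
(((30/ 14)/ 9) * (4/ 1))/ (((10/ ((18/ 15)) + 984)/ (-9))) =-180/ 20839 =-0.01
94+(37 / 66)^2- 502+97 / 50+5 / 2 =-43913459 / 108900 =-403.25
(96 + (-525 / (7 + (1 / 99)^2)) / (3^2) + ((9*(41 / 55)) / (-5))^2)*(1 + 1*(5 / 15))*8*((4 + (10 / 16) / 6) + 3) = 4796724144551 / 707520000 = 6779.63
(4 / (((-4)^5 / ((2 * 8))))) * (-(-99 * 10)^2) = 245025 / 4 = 61256.25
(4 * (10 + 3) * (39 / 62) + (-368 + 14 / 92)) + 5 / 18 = -2148799 / 6417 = -334.86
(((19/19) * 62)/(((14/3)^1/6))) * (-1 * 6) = -3348/7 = -478.29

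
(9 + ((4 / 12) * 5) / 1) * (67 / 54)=1072 / 81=13.23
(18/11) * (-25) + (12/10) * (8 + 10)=-1062/55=-19.31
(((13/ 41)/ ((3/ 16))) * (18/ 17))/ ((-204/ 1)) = -104/ 11849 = -0.01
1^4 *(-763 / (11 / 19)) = -14497 / 11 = -1317.91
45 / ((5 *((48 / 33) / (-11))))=-1089 / 16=-68.06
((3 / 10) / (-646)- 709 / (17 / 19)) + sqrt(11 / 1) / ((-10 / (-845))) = -5118983 / 6460 + 169 * sqrt(11) / 2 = -512.16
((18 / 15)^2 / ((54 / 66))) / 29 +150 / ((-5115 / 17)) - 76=-18897346 / 247225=-76.44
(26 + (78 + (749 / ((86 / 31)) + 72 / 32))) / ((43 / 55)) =3559215 / 7396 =481.24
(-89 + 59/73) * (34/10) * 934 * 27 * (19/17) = -3084716196/365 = -8451277.25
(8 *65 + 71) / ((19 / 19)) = 591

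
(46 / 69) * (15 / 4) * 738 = 1845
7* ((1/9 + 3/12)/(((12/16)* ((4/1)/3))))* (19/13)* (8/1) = 266/9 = 29.56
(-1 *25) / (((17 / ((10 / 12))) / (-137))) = 17125 / 102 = 167.89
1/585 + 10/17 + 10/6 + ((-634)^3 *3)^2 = 5812766052695441708522/9945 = 584491307460577346.26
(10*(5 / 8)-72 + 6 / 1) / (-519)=239 / 2076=0.12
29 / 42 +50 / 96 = 407 / 336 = 1.21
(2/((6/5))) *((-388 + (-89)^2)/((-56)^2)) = 4.00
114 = 114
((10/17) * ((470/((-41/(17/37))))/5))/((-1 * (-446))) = -470/338291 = -0.00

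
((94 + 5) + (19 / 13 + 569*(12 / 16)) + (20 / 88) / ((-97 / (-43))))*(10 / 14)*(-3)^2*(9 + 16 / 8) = 1316582775 / 35308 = 37288.51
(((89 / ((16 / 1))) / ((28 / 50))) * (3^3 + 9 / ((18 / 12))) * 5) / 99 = 16.56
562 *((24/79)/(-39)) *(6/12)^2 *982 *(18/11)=-19867824/11297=-1758.68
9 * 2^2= 36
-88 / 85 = -1.04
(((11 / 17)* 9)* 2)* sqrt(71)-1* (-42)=42 + 198* sqrt(71) / 17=140.14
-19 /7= -2.71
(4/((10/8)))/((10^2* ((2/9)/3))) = 54/125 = 0.43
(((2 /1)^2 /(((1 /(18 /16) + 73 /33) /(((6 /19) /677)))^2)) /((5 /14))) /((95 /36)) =711317376 /7407214135203475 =0.00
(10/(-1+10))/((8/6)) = 5/6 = 0.83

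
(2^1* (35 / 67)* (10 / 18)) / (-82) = -175 / 24723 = -0.01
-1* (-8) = 8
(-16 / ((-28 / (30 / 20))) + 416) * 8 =23344 / 7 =3334.86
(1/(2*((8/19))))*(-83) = -1577/16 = -98.56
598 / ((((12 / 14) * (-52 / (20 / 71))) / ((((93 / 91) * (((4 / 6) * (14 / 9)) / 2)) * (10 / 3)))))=-499100 / 74763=-6.68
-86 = -86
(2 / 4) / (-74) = -1 / 148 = -0.01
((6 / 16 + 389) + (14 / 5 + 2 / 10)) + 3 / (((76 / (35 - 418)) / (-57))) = 10033 / 8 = 1254.12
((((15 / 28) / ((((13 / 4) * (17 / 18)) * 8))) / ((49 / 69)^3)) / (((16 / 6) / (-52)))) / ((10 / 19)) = -505575351 / 224003696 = -2.26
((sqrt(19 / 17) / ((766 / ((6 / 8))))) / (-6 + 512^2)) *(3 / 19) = 9 *sqrt(323) / 259430638736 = 0.00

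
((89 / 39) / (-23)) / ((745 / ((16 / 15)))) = -1424 / 10023975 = -0.00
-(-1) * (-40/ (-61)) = 0.66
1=1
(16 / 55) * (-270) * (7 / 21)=-26.18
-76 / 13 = -5.85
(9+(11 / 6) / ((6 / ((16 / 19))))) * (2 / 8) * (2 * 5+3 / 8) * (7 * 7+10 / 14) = 1193.70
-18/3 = -6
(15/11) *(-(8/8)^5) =-15/11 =-1.36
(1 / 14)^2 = 1 / 196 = 0.01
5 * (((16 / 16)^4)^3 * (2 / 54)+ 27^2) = 98420 / 27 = 3645.19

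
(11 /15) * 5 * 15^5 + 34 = 2784409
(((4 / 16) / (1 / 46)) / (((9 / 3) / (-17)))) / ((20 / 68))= -6647 / 30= -221.57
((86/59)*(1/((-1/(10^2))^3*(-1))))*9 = 774000000/59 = 13118644.07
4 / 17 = 0.24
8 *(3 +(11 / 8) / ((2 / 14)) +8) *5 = 825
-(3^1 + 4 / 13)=-43 / 13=-3.31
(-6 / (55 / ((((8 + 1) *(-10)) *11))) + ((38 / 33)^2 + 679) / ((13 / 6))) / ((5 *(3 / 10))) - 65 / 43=170340367 / 608751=279.82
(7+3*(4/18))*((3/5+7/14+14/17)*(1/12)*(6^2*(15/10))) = 22563/340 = 66.36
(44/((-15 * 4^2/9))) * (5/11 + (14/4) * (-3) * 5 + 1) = 3369/40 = 84.22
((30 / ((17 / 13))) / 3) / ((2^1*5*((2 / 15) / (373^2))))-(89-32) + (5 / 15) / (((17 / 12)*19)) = 515436131 / 646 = 797888.75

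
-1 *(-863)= 863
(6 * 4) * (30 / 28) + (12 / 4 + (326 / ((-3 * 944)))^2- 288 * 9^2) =-327014422337 / 14035392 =-23299.27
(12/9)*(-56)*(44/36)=-2464/27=-91.26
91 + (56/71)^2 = 461867/5041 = 91.62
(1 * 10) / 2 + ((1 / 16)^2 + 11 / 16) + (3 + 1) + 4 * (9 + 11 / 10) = 64117 / 1280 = 50.09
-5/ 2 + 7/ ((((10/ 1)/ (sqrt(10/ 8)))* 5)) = -5/ 2 + 7* sqrt(5)/ 100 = -2.34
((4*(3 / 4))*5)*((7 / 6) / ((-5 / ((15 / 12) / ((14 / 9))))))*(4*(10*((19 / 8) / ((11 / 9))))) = -38475 / 176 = -218.61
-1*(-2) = 2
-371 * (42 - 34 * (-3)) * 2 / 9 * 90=-1068480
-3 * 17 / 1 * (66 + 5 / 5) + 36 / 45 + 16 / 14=-3415.06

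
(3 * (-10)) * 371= -11130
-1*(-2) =2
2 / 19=0.11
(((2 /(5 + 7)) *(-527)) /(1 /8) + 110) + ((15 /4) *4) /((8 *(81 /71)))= -127661 /216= -591.02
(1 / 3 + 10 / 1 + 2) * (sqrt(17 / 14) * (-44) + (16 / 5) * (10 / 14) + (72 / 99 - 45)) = -814 * sqrt(238) / 21 - 119621 / 231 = -1115.83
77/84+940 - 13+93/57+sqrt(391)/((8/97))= 97 * sqrt(391)/8+211937/228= 1169.30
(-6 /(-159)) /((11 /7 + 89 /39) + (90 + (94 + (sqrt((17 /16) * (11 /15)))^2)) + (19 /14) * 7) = 43680 /229342501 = 0.00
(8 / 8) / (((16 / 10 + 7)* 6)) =5 / 258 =0.02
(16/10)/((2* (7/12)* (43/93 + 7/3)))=1116/2275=0.49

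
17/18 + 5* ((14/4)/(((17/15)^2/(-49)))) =-1733981/2601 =-666.66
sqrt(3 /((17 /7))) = sqrt(357) /17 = 1.11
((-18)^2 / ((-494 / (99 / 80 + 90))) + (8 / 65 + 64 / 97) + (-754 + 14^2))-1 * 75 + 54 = -638.06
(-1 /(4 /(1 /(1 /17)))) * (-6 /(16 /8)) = 51 /4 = 12.75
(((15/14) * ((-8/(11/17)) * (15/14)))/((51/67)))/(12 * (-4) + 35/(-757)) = 7607850/19603969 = 0.39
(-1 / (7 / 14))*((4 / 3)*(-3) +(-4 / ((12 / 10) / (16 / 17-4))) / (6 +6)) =964 / 153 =6.30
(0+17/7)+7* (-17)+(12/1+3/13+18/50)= -236556/2275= -103.98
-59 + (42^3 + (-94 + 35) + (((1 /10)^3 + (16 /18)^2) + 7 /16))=11983339037 /162000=73971.23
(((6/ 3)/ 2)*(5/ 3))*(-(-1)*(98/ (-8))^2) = 12005/ 48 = 250.10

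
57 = 57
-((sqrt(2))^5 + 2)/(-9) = 2/9 + 4 * sqrt(2)/9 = 0.85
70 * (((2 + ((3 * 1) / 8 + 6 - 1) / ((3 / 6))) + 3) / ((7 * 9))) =35 / 2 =17.50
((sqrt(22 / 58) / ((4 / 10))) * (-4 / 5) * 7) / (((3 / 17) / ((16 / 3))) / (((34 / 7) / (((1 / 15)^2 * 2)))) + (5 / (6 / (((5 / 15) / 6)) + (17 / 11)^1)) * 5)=-390034400 * sqrt(319) / 184430923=-37.77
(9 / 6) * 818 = 1227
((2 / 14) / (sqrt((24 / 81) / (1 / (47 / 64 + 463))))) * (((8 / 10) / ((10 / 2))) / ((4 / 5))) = 6 * sqrt(19786) / 346255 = 0.00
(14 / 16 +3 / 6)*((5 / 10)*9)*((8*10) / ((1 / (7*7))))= 24255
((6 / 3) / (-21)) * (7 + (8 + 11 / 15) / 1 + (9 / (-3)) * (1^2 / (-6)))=-487 / 315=-1.55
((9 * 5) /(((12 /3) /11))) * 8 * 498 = 493020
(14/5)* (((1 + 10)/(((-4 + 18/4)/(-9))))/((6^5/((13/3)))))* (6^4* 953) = -1907906/5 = -381581.20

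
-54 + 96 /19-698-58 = -15294 /19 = -804.95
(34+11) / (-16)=-45 / 16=-2.81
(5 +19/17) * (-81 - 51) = -13728/17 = -807.53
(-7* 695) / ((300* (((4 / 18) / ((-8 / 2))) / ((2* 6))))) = 17514 / 5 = 3502.80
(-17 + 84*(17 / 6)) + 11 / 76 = 16807 / 76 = 221.14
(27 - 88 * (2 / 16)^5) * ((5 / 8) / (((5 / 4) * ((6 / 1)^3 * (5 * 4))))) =110581 / 35389440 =0.00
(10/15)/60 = 1/90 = 0.01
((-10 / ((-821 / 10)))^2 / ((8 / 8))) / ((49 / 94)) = 940000 / 33028009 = 0.03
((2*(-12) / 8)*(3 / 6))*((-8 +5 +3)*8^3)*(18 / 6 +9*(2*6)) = 0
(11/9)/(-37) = -11/333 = -0.03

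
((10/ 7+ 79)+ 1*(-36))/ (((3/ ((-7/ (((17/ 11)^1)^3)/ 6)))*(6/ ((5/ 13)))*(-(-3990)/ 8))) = -413941/ 688060737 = -0.00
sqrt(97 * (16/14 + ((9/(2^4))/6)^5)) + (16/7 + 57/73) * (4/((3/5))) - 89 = -105097/1533 + sqrt(364537659206)/57344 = -58.03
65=65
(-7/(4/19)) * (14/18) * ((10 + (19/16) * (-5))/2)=-60515/1152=-52.53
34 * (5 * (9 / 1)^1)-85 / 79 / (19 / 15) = 2295255 / 1501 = 1529.15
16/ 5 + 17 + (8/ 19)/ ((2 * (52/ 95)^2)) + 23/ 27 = 1985317/ 91260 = 21.75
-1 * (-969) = 969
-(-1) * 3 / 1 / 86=3 / 86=0.03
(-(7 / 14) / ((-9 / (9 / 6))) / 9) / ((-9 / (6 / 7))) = -1 / 1134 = -0.00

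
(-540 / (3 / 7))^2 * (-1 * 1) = -1587600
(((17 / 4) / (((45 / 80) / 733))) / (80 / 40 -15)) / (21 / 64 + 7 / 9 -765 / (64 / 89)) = 99688 / 248677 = 0.40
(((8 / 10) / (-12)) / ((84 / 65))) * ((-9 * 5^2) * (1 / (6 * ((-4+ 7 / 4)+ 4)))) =325 / 294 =1.11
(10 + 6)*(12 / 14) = 96 / 7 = 13.71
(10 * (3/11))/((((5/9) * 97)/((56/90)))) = 168/5335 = 0.03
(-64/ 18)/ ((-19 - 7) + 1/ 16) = 512/ 3735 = 0.14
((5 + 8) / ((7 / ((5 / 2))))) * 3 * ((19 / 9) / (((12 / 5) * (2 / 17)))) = 104975 / 1008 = 104.14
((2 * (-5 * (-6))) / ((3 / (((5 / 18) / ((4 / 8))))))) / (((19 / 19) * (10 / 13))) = 130 / 9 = 14.44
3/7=0.43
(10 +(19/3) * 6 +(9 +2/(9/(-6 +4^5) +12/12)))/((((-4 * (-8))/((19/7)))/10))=5754625/115024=50.03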